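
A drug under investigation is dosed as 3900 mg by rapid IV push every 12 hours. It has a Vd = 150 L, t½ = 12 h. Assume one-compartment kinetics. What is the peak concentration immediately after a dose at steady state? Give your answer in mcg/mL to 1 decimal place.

52.0 mcg/mL

The dosing interval is 1 half-life, so f = 2^(−1) = 0.5.
Accumulation ratio R = 1/(1 − f) = 1/0.5 = 2/1.
Single-dose peak C₀ = D/Vd = 3900/150 = 26 mcg/mL.
Steady-state peak Cmax,ss = C₀·R = 26 × 2/1 ≈ 52.000 mcg/mL.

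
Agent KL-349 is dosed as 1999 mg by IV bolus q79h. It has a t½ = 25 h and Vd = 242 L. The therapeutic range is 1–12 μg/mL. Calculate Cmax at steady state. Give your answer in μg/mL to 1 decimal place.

τ/t½ = 79/25 ≈ 3.16, so fraction remaining f = (1/2)^(79/25) ≈ 0.1119.
At steady state, accumulation factor R = 1/(1 − e^(−kτ)) ≈ 1.1260.
Single-dose peak C₀ = D/Vd = 1999/242 ≈ 8.260 μg/mL.
Steady-state peak Cmax,ss = C₀·R ≈ 8.260 × 1.1260 ≈ 9.301 μg/mL.
Peak 9.3 μg/mL vs MTC 12 μg/mL: below toxic threshold.

9.3 μg/mL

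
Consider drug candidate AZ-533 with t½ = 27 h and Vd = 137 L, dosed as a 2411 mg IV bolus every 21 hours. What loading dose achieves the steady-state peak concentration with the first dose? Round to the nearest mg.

f = (1/2)^(21/27) ≈ 0.583265; accumulation ratio R = 1/(1−f) ≈ 2.39961.
Loading dose to hit Cmax,ss on first dose: D_load = D_maint·R ≈ 2411 × 2.39961 ≈ 5785.46 mg.

5785 mg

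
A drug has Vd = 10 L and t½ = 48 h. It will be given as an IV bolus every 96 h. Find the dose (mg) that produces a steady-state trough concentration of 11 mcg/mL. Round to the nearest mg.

τ/t½ = 96/48 ≈ 2, so f = (1/2)^(96/48) ≈ 0.250000.
Cmin,ss = (D/Vd)·f/(1−f), so D = Cmin,ss·Vd·(1−f)/f.
D = 11 × 10 × (1−f)/f ≈ 11 × 10 × 3.00000 ≈ 330.00 mg.

330 mg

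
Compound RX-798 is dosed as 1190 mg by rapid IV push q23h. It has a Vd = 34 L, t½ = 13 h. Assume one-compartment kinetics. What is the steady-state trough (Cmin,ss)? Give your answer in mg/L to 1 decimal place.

τ/t½ = 23/13 ≈ 1.7692, so fraction remaining f = (1/2)^(23/13) ≈ 0.2934.
At steady state, accumulation factor R = 1/(1 − e^(−kτ)) ≈ 1.4152.
Each bolus raises the concentration by D/Vd = 1190/34 ≈ 35.000 mg/L.
Steady-state peak Cmax,ss = C₀·R ≈ 35.000 × 1.4152 ≈ 49.532 mg/L.
One interval later, Cmin,ss = Cmax,ss·e^(−kτ) ≈ 49.532 × 0.2934 ≈ 14.533 mg/L.

14.5 mg/L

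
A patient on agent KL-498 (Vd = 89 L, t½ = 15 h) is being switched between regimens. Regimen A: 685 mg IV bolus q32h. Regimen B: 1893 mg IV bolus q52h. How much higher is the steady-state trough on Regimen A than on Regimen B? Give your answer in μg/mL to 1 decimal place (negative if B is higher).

0.2 μg/mL

Regimen A: f = (1/2)^(32/15) ≈ 0.2279; Cmin,ss = (685/89)·f/(1−f) ≈ 2.272 μg/mL.
Regimen B: f = (1/2)^(52/15) ≈ 0.0905; Cmin,ss = (1893/89)·f/(1−f) ≈ 2.116 μg/mL.
Difference ≈ 2.272 − 2.116 ≈ 0.156 μg/mL.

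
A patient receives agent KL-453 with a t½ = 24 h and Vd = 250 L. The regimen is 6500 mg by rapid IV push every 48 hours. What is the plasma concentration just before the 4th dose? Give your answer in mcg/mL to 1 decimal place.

8.5 mcg/mL

f = (1/2)^(τ/t½) = (1/2)^(48/24) ≈ 0.2500.
C₀ = D/Vd = 6500/250 ≈ 26.000 mcg/mL.
Before the 4th dose, 3 doses have been given. Superposition: Cmin = C₀·(f + f² + … + f^3).
≈ 26.000 × (0.2500 + 0.0625 + 0.0156) ≈ 26.000 × 0.3281 ≈ 8.531 mcg/mL.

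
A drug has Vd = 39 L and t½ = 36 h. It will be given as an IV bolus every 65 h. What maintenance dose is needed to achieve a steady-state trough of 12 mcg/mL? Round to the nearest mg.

1168 mg

τ/t½ = 65/36 ≈ 1.8056, so f = (1/2)^(65/36) ≈ 0.286071.
Cmin,ss = (D/Vd)·f/(1−f), so D = Cmin,ss·Vd·(1−f)/f.
D = 12 × 39 × (1−f)/f ≈ 12 × 39 × 2.49564 ≈ 1167.96 mg.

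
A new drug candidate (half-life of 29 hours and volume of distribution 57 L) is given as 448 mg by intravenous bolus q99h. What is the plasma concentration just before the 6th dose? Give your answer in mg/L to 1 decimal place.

f = (1/2)^(τ/t½) = (1/2)^(99/29) ≈ 0.0938.
C₀ = D/Vd = 448/57 ≈ 7.860 mg/L.
Before the 6th dose, 5 doses have been given. Superposition: Cmin = C₀·(f + f² + … + f^5).
≈ 7.860 × (0.0938 + 0.0088 + 0.0008 + 0.0001 + 0.0000) ≈ 7.860 × 0.1035 ≈ 0.814 mg/L.

0.8 mg/L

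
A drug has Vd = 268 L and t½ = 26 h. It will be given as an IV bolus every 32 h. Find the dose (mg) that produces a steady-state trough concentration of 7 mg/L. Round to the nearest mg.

τ/t½ = 32/26 ≈ 1.2308, so f = (1/2)^(32/26) ≈ 0.426090.
Cmin,ss = (D/Vd)·f/(1−f), so D = Cmin,ss·Vd·(1−f)/f.
D = 7 × 268 × (1−f)/f ≈ 7 × 268 × 1.34692 ≈ 2526.82 mg.

2527 mg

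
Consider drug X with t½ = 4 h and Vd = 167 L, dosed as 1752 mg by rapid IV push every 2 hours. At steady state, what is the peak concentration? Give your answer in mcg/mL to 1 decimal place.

Over one 2-h interval, 2/4 ≈ 0.5 half-lives elapse, leaving f ≈ 0.7071 of each dose.
At steady state, accumulation factor R = 1/(1 − e^(−kτ)) ≈ 3.4141.
Single-dose peak C₀ = D/Vd = 1752/167 ≈ 10.491 mcg/mL.
Steady-state peak Cmax,ss = C₀·R ≈ 10.491 × 3.4141 ≈ 35.817 mcg/mL.

35.8 mcg/mL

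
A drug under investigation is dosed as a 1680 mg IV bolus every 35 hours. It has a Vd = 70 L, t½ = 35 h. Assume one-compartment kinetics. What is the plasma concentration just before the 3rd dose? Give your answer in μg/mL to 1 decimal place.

f = (1/2)^(τ/t½) = (1/2)^(35/35) ≈ 0.5000.
C₀ = D/Vd = 1680/70 ≈ 24.000 μg/mL.
Before the 3rd dose, 2 doses have been given. Superposition: Cmin = C₀·(f + f²).
≈ 24.000 × (0.5000 + 0.2500) ≈ 24.000 × 0.7500 ≈ 18.000 μg/mL.

18.0 μg/mL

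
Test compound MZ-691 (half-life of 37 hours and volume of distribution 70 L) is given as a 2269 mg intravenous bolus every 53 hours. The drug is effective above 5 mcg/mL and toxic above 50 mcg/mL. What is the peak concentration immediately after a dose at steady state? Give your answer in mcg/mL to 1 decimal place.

τ/t½ = 53/37 ≈ 1.4324, so fraction remaining f = (1/2)^(53/37) ≈ 0.3705.
Accumulation ratio R = 1/(1 − f) ≈ 1/0.6295 ≈ 1.5886.
Single-dose peak C₀ = D/Vd = 2269/70 ≈ 32.414 mcg/mL.
Steady-state peak Cmax,ss = C₀·R ≈ 32.414 × 1.5886 ≈ 51.493 mcg/mL.
Peak 51.5 mcg/mL vs MTC 50 mcg/mL: exceeds toxic threshold.

51.5 mcg/mL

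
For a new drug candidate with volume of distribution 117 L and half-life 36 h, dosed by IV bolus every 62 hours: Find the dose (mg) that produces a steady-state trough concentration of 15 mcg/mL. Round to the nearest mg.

τ/t½ = 62/36 ≈ 1.7222, so f = (1/2)^(62/36) ≈ 0.303082.
Cmin,ss = (D/Vd)·f/(1−f), so D = Cmin,ss·Vd·(1−f)/f.
D = 15 × 117 × (1−f)/f ≈ 15 × 117 × 2.29944 ≈ 4035.52 mg.

4036 mg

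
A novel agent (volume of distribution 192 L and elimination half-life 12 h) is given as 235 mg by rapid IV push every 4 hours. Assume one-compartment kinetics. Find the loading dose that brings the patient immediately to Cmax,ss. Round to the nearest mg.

1139 mg

f = (1/2)^(4/12) ≈ 0.793701; accumulation ratio R = 1/(1−f) ≈ 4.84733.
Loading dose to hit Cmax,ss on first dose: D_load = D_maint·R ≈ 235 × 4.84733 ≈ 1139.12 mg.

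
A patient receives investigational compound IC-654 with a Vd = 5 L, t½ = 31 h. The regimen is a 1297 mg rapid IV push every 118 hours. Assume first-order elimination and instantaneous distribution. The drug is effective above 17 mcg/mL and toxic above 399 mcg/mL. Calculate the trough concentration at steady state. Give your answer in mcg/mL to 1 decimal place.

Over one 118-h interval, 118/31 ≈ 3.8065 half-lives elapse, leaving f ≈ 0.0715 of each dose.
At steady state, accumulation factor R = 1/(1 − e^(−kτ)) ≈ 1.0770.
Each bolus raises the concentration by D/Vd = 1297/5 ≈ 259.400 mcg/mL.
Cmax,ss = C₀/(1 − f) ≈ 259.400/0.9285 ≈ 279.375 mcg/mL.
Steady-state trough Cmin,ss = Cmax,ss·f ≈ 279.375 × 0.0715 ≈ 19.975 mcg/mL.
Trough 20.0 mcg/mL vs MEC 17 mcg/mL: adequate.

20.0 mcg/mL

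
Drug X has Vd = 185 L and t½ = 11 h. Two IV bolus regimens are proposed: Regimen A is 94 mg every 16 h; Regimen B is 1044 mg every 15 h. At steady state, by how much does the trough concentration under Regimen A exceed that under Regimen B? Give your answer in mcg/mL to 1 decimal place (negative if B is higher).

-3.3 mcg/mL

Regimen A: f = (1/2)^(16/11) ≈ 0.3649; Cmin,ss = (94/185)·f/(1−f) ≈ 0.292 mcg/mL.
Regimen B: f = (1/2)^(15/11) ≈ 0.3886; Cmin,ss = (1044/185)·f/(1−f) ≈ 3.587 mcg/mL.
Difference ≈ 0.292 − 3.587 ≈ -3.295 mcg/mL.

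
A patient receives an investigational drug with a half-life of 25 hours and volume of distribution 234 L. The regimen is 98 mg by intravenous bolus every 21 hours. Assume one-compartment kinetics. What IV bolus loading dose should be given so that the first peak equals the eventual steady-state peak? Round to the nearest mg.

f = (1/2)^(21/25) ≈ 0.558644; accumulation ratio R = 1/(1−f) ≈ 2.26574.
Loading dose to hit Cmax,ss on first dose: D_load = D_maint·R ≈ 98 × 2.26574 ≈ 222.04 mg.

222 mg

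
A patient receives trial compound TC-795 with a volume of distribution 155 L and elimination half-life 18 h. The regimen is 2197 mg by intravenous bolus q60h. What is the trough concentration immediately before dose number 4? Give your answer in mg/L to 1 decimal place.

1.6 mg/L

f = (1/2)^(τ/t½) = (1/2)^(60/18) ≈ 0.0992.
C₀ = D/Vd = 2197/155 ≈ 14.174 mg/L.
Before the 4th dose, 3 doses have been given. Superposition: Cmin = C₀·(f + f² + … + f^3).
≈ 14.174 × (0.0992 + 0.0098 + 0.0010) ≈ 14.174 × 0.1100 ≈ 1.559 mg/L.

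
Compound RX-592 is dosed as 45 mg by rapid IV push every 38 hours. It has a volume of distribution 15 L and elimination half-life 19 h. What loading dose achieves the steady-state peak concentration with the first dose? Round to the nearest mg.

f = (1/2)^(38/19) ≈ 0.250000; accumulation ratio R = 1/(1−f) ≈ 1.33333.
Loading dose to hit Cmax,ss on first dose: D_load = D_maint·R ≈ 45 × 1.33333 ≈ 60.00 mg.

60 mg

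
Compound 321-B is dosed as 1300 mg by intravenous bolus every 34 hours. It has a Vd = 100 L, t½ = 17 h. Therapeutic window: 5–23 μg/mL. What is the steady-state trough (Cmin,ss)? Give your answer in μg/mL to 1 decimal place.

τ = 34 h = 2 half-lives, so f = (1/2)^2 = 0.25.
Accumulation ratio R = 1/(1 − f) = 1/0.75 = 4/3.
Single-dose peak C₀ = D/Vd = 1300/100 = 13 μg/mL.
Steady-state peak Cmax,ss = C₀·R = 13 × 4/3 ≈ 17.333 μg/mL.
Steady-state trough Cmin,ss = Cmax,ss·f ≈ 17.333 × 0.25 ≈ 4.333 μg/mL.
Trough 4.3 μg/mL vs MEC 5 μg/mL: subtherapeutic.

4.3 μg/mL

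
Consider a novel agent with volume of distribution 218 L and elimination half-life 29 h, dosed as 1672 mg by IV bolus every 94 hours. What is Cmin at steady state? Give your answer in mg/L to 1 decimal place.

k = ln2/t½ = ln2/29 ≈ 0.023902 h⁻¹; fraction remaining f = e^(−kτ) = e^(−0.023902×94) ≈ 0.1057.
Single-dose peak C₀ = D/Vd = 1672/218 ≈ 7.670 mg/L.
Steady-state trough Cmin,ss = C₀·f/(1−f) ≈ 7.670 × 0.1057/0.8943 ≈ 0.907 mg/L.

0.9 mg/L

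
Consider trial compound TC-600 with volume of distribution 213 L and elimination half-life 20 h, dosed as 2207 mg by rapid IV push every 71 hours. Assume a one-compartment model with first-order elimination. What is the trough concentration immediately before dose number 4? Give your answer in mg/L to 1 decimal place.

f = (1/2)^(τ/t½) = (1/2)^(71/20) ≈ 0.0854.
C₀ = D/Vd = 2207/213 ≈ 10.362 mg/L.
Before the 4th dose, 3 doses have been given. Superposition: Cmin = C₀·(f + f² + … + f^3).
≈ 10.362 × (0.0854 + 0.0073 + 0.0006) ≈ 10.362 × 0.0933 ≈ 0.967 mg/L.

1.0 mg/L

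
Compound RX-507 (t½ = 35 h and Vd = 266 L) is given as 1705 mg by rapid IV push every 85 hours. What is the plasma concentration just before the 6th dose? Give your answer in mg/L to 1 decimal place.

f = (1/2)^(τ/t½) = (1/2)^(85/35) ≈ 0.1857.
C₀ = D/Vd = 1705/266 ≈ 6.410 mg/L.
Before the 6th dose, 5 doses have been given. Superposition: Cmin = C₀·(f + f² + … + f^5).
≈ 6.410 × (0.1857 + 0.0345 + 0.0064 + 0.0012 + 0.0002) ≈ 6.410 × 0.2280 ≈ 1.461 mg/L.

1.5 mg/L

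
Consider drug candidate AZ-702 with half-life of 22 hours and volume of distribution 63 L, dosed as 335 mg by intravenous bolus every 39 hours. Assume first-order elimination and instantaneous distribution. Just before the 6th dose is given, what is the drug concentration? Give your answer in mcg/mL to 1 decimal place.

f = (1/2)^(τ/t½) = (1/2)^(39/22) ≈ 0.2927.
C₀ = D/Vd = 335/63 ≈ 5.317 mcg/mL.
Before the 6th dose, 5 doses have been given. Superposition: Cmin = C₀·(f + f² + … + f^5).
≈ 5.317 × (0.2927 + 0.0857 + 0.0251 + 0.0073 + 0.0021) ≈ 5.317 × 0.4129 ≈ 2.195 mcg/mL.

2.2 mcg/mL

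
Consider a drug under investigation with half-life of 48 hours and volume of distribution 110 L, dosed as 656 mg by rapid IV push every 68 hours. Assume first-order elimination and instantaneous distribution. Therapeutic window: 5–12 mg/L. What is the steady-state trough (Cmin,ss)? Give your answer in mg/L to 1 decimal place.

τ/t½ = 68/48 ≈ 1.4167, so fraction remaining f = (1/2)^(68/48) ≈ 0.3746.
At steady state, accumulation factor R = 1/(1 − e^(−kτ)) ≈ 1.5990.
Single-dose peak C₀ = D/Vd = 656/110 ≈ 5.964 mg/L.
Cmax,ss = C₀/(1 − f) ≈ 5.964/0.6254 ≈ 9.536 mg/L.
One interval later, Cmin,ss = Cmax,ss·e^(−kτ) ≈ 9.536 × 0.3746 ≈ 3.572 mg/L.
Trough 3.6 mg/L vs MEC 5 mg/L: subtherapeutic.

3.6 mg/L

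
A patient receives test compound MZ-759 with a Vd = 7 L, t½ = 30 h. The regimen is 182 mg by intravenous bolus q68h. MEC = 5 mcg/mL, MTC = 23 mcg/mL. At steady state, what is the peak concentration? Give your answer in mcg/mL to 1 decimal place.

τ/t½ = 68/30 ≈ 2.2667, so fraction remaining f = (1/2)^(68/30) ≈ 0.2078.
At steady state, accumulation factor R = 1/(1 − e^(−kτ)) ≈ 1.2623.
Each bolus raises the concentration by D/Vd = 182/7 ≈ 26.000 mcg/mL.
Cmax,ss = C₀/(1 − f) ≈ 26.000/0.7922 ≈ 32.820 mcg/mL.
Peak 32.8 mcg/mL vs MTC 23 mcg/mL: exceeds toxic threshold.

32.8 mcg/mL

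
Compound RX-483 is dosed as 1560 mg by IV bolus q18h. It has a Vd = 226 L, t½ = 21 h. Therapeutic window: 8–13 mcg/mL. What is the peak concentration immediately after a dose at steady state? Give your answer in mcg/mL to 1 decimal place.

Over one 18-h interval, 18/21 ≈ 0.85714 half-lives elapse, leaving f ≈ 0.5520 of each dose.
At steady state, accumulation factor R = 1/(1 − e^(−kτ)) ≈ 2.2321.
Each bolus raises the concentration by D/Vd = 1560/226 ≈ 6.903 mcg/mL.
Cmax,ss = C₀/(1 − f) ≈ 6.903/0.4480 ≈ 15.408 mcg/mL.
Peak 15.4 mcg/mL vs MTC 13 mcg/mL: exceeds toxic threshold.

15.4 mcg/mL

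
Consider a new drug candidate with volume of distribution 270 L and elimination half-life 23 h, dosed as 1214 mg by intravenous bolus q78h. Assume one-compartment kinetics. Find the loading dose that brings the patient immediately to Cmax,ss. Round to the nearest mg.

f = (1/2)^(78/23) ≈ 0.095305; accumulation ratio R = 1/(1−f) ≈ 1.10534.
Loading dose to hit Cmax,ss on first dose: D_load = D_maint·R ≈ 1214 × 1.10534 ≈ 1341.88 mg.

1342 mg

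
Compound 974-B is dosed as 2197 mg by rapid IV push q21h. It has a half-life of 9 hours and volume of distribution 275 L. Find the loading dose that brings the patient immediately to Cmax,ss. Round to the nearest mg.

f = (1/2)^(21/9) ≈ 0.198425; accumulation ratio R = 1/(1−f) ≈ 1.24754.
Loading dose to hit Cmax,ss on first dose: D_load = D_maint·R ≈ 2197 × 1.24754 ≈ 2740.85 mg.

2741 mg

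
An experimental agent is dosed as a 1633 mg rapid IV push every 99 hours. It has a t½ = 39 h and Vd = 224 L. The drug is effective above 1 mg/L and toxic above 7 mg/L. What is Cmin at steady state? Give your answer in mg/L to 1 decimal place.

k = ln2/t½ = ln2/39 ≈ 0.017773 h⁻¹; fraction remaining f = e^(−kτ) = e^(−0.017773×99) ≈ 0.1721.
At steady state, accumulation factor R = 1/(1 − e^(−kτ)) ≈ 1.2079.
Single-dose peak C₀ = D/Vd = 1633/224 ≈ 7.290 mg/L.
Steady-state peak Cmax,ss = C₀·R ≈ 7.290 × 1.2079 ≈ 8.806 mg/L.
One interval later, Cmin,ss = Cmax,ss·e^(−kτ) ≈ 8.806 × 0.1721 ≈ 1.516 mg/L.
Trough 1.5 mg/L vs MEC 1 mg/L: adequate.

1.5 mg/L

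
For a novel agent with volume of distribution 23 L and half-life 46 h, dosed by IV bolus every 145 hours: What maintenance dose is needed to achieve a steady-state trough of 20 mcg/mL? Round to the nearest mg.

3629 mg

τ/t½ = 145/46 ≈ 3.1522, so f = (1/2)^(145/46) ≈ 0.112487.
Cmin,ss = (D/Vd)·f/(1−f), so D = Cmin,ss·Vd·(1−f)/f.
D = 20 × 23 × (1−f)/f ≈ 20 × 23 × 7.88992 ≈ 3629.36 mg.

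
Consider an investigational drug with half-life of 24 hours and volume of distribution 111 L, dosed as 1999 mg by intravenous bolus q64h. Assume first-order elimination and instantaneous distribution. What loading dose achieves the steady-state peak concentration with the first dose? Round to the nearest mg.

2373 mg

f = (1/2)^(64/24) ≈ 0.157490; accumulation ratio R = 1/(1−f) ≈ 1.18693.
Loading dose to hit Cmax,ss on first dose: D_load = D_maint·R ≈ 1999 × 1.18693 ≈ 2372.67 mg.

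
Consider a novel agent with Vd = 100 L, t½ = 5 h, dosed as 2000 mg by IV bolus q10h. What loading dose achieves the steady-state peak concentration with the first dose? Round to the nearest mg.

f = (1/2)^(10/5) ≈ 0.250000; accumulation ratio R = 1/(1−f) ≈ 1.33333.
Loading dose to hit Cmax,ss on first dose: D_load = D_maint·R ≈ 2000 × 1.33333 ≈ 2666.66 mg.

2667 mg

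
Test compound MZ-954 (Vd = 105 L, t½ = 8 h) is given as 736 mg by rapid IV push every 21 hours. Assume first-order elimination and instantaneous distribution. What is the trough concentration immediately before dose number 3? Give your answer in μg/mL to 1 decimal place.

f = (1/2)^(τ/t½) = (1/2)^(21/8) ≈ 0.1621.
C₀ = D/Vd = 736/105 ≈ 7.010 μg/mL.
Before the 3rd dose, 2 doses have been given. Superposition: Cmin = C₀·(f + f²).
≈ 7.010 × (0.1621 + 0.0263) ≈ 7.010 × 0.1884 ≈ 1.321 μg/mL.

1.3 μg/mL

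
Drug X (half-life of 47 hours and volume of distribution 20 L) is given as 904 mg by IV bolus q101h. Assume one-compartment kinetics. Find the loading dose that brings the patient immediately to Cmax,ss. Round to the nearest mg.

f = (1/2)^(101/47) ≈ 0.225479; accumulation ratio R = 1/(1−f) ≈ 1.29112.
Loading dose to hit Cmax,ss on first dose: D_load = D_maint·R ≈ 904 × 1.29112 ≈ 1167.17 mg.

1167 mg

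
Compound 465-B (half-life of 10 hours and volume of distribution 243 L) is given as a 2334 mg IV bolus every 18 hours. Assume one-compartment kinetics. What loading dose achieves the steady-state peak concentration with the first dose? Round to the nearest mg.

f = (1/2)^(18/10) ≈ 0.287175; accumulation ratio R = 1/(1−f) ≈ 1.40287.
Loading dose to hit Cmax,ss on first dose: D_load = D_maint·R ≈ 2334 × 1.40287 ≈ 3274.30 mg.

3274 mg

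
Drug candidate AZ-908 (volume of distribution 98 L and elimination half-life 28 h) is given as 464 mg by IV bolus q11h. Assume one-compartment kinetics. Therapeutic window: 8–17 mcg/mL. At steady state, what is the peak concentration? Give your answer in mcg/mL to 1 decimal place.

19.9 mcg/mL

τ/t½ = 11/28 ≈ 0.39286, so fraction remaining f = (1/2)^(11/28) ≈ 0.7616.
Accumulation ratio R = 1/(1 − f) ≈ 1/0.2384 ≈ 4.1946.
Each bolus raises the concentration by D/Vd = 464/98 ≈ 4.735 mcg/mL.
Steady-state peak Cmax,ss = C₀·R ≈ 4.735 × 4.1946 ≈ 19.861 mcg/mL.
Peak 19.9 mcg/mL vs MTC 17 mcg/mL: exceeds toxic threshold.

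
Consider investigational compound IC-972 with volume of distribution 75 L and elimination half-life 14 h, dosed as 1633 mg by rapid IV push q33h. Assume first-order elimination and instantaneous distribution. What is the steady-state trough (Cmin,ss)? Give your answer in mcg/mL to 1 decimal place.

τ/t½ = 33/14 ≈ 2.3571, so fraction remaining f = (1/2)^(33/14) ≈ 0.1952.
Each bolus raises the concentration by D/Vd = 1633/75 ≈ 21.773 mcg/mL.
Steady-state trough Cmin,ss = C₀·f/(1−f) ≈ 21.773 × 0.1952/0.8048 ≈ 5.281 mcg/mL.

5.3 mcg/mL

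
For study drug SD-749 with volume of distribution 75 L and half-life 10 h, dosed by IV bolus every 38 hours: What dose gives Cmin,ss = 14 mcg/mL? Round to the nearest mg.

τ/t½ = 38/10 ≈ 3.8, so f = (1/2)^(38/10) ≈ 0.071794.
Cmin,ss = (D/Vd)·f/(1−f), so D = Cmin,ss·Vd·(1−f)/f.
D = 14 × 75 × (1−f)/f ≈ 14 × 75 × 12.92874 ≈ 13575.18 mg.

13575 mg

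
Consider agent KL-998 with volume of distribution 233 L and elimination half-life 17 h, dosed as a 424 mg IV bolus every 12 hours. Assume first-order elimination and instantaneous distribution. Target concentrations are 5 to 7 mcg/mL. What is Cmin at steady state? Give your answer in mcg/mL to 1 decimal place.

2.9 mcg/mL

τ/t½ = 12/17 ≈ 0.70588, so fraction remaining f = (1/2)^(12/17) ≈ 0.6131.
Single-dose peak C₀ = D/Vd = 424/233 ≈ 1.820 mcg/mL.
Steady-state trough Cmin,ss = C₀·f/(1−f) ≈ 1.820 × 0.6131/0.3869 ≈ 2.884 mcg/mL.
Trough 2.9 mcg/mL vs MEC 5 mcg/mL: subtherapeutic.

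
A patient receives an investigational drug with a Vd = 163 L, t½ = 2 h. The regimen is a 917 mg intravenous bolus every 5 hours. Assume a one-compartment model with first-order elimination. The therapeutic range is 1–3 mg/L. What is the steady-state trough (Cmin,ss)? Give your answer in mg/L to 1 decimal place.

1.2 mg/L

τ/t½ = 5/2 ≈ 2.5, so fraction remaining f = (1/2)^(5/2) ≈ 0.1768.
At steady state, accumulation factor R = 1/(1 − e^(−kτ)) ≈ 1.2148.
Each bolus raises the concentration by D/Vd = 917/163 ≈ 5.626 mg/L.
Cmax,ss = C₀/(1 − f) ≈ 5.626/0.8232 ≈ 6.834 mg/L.
Steady-state trough Cmin,ss = Cmax,ss·f ≈ 6.834 × 0.1768 ≈ 1.208 mg/L.
Trough 1.2 mg/L vs MEC 1 mg/L: adequate.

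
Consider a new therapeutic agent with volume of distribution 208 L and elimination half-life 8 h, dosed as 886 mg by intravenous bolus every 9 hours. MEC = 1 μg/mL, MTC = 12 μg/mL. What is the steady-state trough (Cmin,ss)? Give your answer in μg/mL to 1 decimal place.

k = ln2/t½ = ln2/8 ≈ 0.086643 h⁻¹; fraction remaining f = e^(−kτ) = e^(−0.086643×9) ≈ 0.4585.
Accumulation ratio R = 1/(1 − f) ≈ 1/0.5415 ≈ 1.8467.
Single-dose peak C₀ = D/Vd = 886/208 ≈ 4.260 μg/mL.
Cmax,ss = C₀/(1 − f) ≈ 4.260/0.5415 ≈ 7.867 μg/mL.
Steady-state trough Cmin,ss = Cmax,ss·f ≈ 7.867 × 0.4585 ≈ 3.607 μg/mL.
Trough 3.6 μg/mL vs MEC 1 μg/mL: adequate.

3.6 μg/mL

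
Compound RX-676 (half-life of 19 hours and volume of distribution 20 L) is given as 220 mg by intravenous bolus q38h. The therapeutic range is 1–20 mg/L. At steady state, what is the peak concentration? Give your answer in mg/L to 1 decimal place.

τ = 38 h = 2 half-lives, so f = (1/2)^2 = 0.25.
At steady state, R = 1/(1 − 0.25) = 4/3.
Single-dose peak C₀ = D/Vd = 220/20 = 11 mg/L.
Steady-state peak Cmax,ss = C₀·R = 11 × 4/3 ≈ 14.667 mg/L.
Peak 14.7 mg/L vs MTC 20 mg/L: below toxic threshold.

14.7 mg/L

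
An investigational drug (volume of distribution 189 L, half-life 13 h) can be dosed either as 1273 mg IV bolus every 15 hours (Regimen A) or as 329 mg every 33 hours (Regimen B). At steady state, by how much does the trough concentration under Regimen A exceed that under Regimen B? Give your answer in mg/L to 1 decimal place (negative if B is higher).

Regimen A: f = (1/2)^(15/13) ≈ 0.4494; Cmin,ss = (1273/189)·f/(1−f) ≈ 5.497 mg/L.
Regimen B: f = (1/2)^(33/13) ≈ 0.1721; Cmin,ss = (329/189)·f/(1−f) ≈ 0.362 mg/L.
Difference ≈ 5.497 − 0.362 ≈ 5.135 mg/L.

5.1 mg/L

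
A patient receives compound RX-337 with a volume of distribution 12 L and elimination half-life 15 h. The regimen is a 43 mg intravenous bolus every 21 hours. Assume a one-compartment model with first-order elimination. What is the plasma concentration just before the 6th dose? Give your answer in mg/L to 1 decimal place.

2.2 mg/L

f = (1/2)^(τ/t½) = (1/2)^(21/15) ≈ 0.3789.
C₀ = D/Vd = 43/12 ≈ 3.583 mg/L.
Before the 6th dose, 5 doses have been given. Superposition: Cmin = C₀·(f + f² + … + f^5).
≈ 3.583 × (0.3789 + 0.1436 + 0.0544 + 0.0206 + 0.0078) ≈ 3.583 × 0.6053 ≈ 2.169 mg/L.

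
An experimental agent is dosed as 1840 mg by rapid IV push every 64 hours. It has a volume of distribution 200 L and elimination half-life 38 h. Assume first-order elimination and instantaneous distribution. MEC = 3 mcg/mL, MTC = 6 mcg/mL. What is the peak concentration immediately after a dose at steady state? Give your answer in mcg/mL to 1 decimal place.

Over one 64-h interval, 64/38 ≈ 1.6842 half-lives elapse, leaving f ≈ 0.3112 of each dose.
Accumulation ratio R = 1/(1 − f) ≈ 1/0.6888 ≈ 1.4518.
Single-dose peak C₀ = D/Vd = 1840/200 ≈ 9.200 mcg/mL.
Steady-state peak Cmax,ss = C₀·R ≈ 9.200 × 1.4518 ≈ 13.357 mcg/mL.
Peak 13.4 mcg/mL vs MTC 6 mcg/mL: exceeds toxic threshold.

13.4 mcg/mL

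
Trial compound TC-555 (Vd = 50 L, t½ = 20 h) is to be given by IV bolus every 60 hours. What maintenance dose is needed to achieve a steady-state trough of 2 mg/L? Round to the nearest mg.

700 mg

τ/t½ = 60/20 ≈ 3, so f = (1/2)^(60/20) ≈ 0.125000.
Cmin,ss = (D/Vd)·f/(1−f), so D = Cmin,ss·Vd·(1−f)/f.
D = 2 × 50 × (1−f)/f ≈ 2 × 50 × 7.00000 ≈ 700.00 mg.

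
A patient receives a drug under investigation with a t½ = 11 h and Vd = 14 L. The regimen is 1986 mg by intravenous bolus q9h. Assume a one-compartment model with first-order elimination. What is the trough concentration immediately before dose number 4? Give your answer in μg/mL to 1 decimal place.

f = (1/2)^(τ/t½) = (1/2)^(9/11) ≈ 0.5672.
C₀ = D/Vd = 1986/14 ≈ 141.857 μg/mL.
Before the 4th dose, 3 doses have been given. Superposition: Cmin = C₀·(f + f² + … + f^3).
≈ 141.857 × (0.5672 + 0.3217 + 0.1825) ≈ 141.857 × 1.0714 ≈ 151.986 μg/mL.

152.0 μg/mL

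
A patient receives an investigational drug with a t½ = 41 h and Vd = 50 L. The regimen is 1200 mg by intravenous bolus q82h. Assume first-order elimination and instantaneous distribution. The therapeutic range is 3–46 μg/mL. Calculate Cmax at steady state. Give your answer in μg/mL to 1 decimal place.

τ = 82 h = 2 half-lives, so f = (1/2)^2 = 0.25.
Accumulation ratio R = 1/(1 − f) = 1/0.75 = 4/3.
Single-dose peak C₀ = D/Vd = 1200/50 = 24 μg/mL.
Steady-state peak Cmax,ss = C₀·R = 24 × 4/3 ≈ 32.000 μg/mL.
Peak 32.0 μg/mL vs MTC 46 μg/mL: below toxic threshold.

32.0 μg/mL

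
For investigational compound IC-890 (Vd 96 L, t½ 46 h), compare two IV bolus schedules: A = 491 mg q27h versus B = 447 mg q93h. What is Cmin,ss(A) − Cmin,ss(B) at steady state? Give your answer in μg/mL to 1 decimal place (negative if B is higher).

8.7 μg/mL

Regimen A: f = (1/2)^(27/46) ≈ 0.6657; Cmin,ss = (491/96)·f/(1−f) ≈ 10.185 μg/mL.
Regimen B: f = (1/2)^(93/46) ≈ 0.2463; Cmin,ss = (447/96)·f/(1−f) ≈ 1.522 μg/mL.
Difference ≈ 10.185 − 1.522 ≈ 8.663 μg/mL.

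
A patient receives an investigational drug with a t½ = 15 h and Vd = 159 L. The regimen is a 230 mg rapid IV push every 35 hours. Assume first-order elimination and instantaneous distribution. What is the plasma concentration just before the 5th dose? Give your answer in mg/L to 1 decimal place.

0.4 mg/L

f = (1/2)^(τ/t½) = (1/2)^(35/15) ≈ 0.1984.
C₀ = D/Vd = 230/159 ≈ 1.447 mg/L.
Before the 5th dose, 4 doses have been given. Superposition: Cmin = C₀·(f + f² + … + f^4).
≈ 1.447 × (0.1984 + 0.0394 + 0.0078 + 0.0015) ≈ 1.447 × 0.2471 ≈ 0.358 mg/L.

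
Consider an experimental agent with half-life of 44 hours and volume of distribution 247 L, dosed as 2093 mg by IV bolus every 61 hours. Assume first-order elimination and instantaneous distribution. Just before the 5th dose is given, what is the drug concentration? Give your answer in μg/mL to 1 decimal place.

f = (1/2)^(τ/t½) = (1/2)^(61/44) ≈ 0.3825.
C₀ = D/Vd = 2093/247 ≈ 8.474 μg/mL.
Before the 5th dose, 4 doses have been given. Superposition: Cmin = C₀·(f + f² + … + f^4).
≈ 8.474 × (0.3825 + 0.1463 + 0.0560 + 0.0214) ≈ 8.474 × 0.6062 ≈ 5.137 μg/mL.

5.1 μg/mL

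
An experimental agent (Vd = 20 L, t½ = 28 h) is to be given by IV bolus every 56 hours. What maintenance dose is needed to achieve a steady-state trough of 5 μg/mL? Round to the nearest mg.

τ/t½ = 56/28 ≈ 2, so f = (1/2)^(56/28) ≈ 0.250000.
Cmin,ss = (D/Vd)·f/(1−f), so D = Cmin,ss·Vd·(1−f)/f.
D = 5 × 20 × (1−f)/f ≈ 5 × 20 × 3.00000 ≈ 300.00 mg.

300 mg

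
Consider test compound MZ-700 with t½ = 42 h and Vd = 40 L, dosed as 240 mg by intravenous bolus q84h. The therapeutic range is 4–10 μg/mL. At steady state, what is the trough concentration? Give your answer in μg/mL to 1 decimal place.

The dosing interval is 2 half-lives, so f = 2^(−2) = 0.25.
Accumulation ratio R = 1/(1 − f) = 1/0.75 = 4/3.
Single-dose peak C₀ = D/Vd = 240/40 = 6 μg/mL.
Steady-state peak Cmax,ss = C₀·R = 6 × 4/3 ≈ 8.000 μg/mL.
Steady-state trough Cmin,ss = Cmax,ss·f ≈ 8.000 × 0.25 ≈ 2.000 μg/mL.
Trough 2.0 μg/mL vs MEC 4 μg/mL: subtherapeutic.

2.0 μg/mL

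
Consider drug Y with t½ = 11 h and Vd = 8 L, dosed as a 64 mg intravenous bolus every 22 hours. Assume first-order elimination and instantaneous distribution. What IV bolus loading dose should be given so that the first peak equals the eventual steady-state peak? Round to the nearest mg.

85 mg

f = (1/2)^(22/11) ≈ 0.250000; accumulation ratio R = 1/(1−f) ≈ 1.33333.
Loading dose to hit Cmax,ss on first dose: D_load = D_maint·R ≈ 64 × 1.33333 ≈ 85.33 mg.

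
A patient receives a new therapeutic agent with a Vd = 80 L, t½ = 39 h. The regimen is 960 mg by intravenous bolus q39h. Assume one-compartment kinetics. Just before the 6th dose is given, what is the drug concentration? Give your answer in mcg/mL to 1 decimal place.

11.6 mcg/mL

f = (1/2)^(τ/t½) = (1/2)^(39/39) ≈ 0.5000.
C₀ = D/Vd = 960/80 ≈ 12.000 mcg/mL.
Before the 6th dose, 5 doses have been given. Superposition: Cmin = C₀·(f + f² + … + f^5).
≈ 12.000 × (0.5000 + 0.2500 + 0.1250 + 0.0625 + 0.0313) ≈ 12.000 × 0.9688 ≈ 11.626 mcg/mL.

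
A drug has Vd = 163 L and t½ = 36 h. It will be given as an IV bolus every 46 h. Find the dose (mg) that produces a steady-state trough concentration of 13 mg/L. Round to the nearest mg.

τ/t½ = 46/36 ≈ 1.2778, so f = (1/2)^(46/36) ≈ 0.412430.
Cmin,ss = (D/Vd)·f/(1−f), so D = Cmin,ss·Vd·(1−f)/f.
D = 13 × 163 × (1−f)/f ≈ 13 × 163 × 1.42465 ≈ 3018.83 mg.

3019 mg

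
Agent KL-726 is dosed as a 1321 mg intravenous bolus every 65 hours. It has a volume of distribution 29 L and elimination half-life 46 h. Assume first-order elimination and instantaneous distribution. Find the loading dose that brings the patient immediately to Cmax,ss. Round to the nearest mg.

f = (1/2)^(65/46) ≈ 0.375519; accumulation ratio R = 1/(1−f) ≈ 1.60133.
Loading dose to hit Cmax,ss on first dose: D_load = D_maint·R ≈ 1321 × 1.60133 ≈ 2115.36 mg.

2115 mg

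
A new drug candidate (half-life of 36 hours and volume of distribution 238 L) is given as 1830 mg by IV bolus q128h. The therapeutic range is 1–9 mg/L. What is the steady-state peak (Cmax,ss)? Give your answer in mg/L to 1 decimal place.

Over one 128-h interval, 128/36 ≈ 3.5556 half-lives elapse, leaving f ≈ 0.0850 of each dose.
Accumulation ratio R = 1/(1 − f) ≈ 1/0.9150 ≈ 1.0929.
Single-dose peak C₀ = D/Vd = 1830/238 ≈ 7.689 mg/L.
Steady-state peak Cmax,ss = C₀·R ≈ 7.689 × 1.0929 ≈ 8.403 mg/L.
Peak 8.4 mg/L vs MTC 9 mg/L: below toxic threshold.

8.4 mg/L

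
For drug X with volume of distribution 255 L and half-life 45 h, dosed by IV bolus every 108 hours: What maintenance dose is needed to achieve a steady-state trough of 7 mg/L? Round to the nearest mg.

τ/t½ = 108/45 ≈ 2.4, so f = (1/2)^(108/45) ≈ 0.189465.
Cmin,ss = (D/Vd)·f/(1−f), so D = Cmin,ss·Vd·(1−f)/f.
D = 7 × 255 × (1−f)/f ≈ 7 × 255 × 4.27802 ≈ 7636.27 mg.

7636 mg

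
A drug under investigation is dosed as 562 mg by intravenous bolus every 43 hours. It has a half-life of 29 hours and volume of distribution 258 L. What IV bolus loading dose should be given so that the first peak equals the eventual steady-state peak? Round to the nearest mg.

875 mg

f = (1/2)^(43/29) ≈ 0.357804; accumulation ratio R = 1/(1−f) ≈ 1.55716.
Loading dose to hit Cmax,ss on first dose: D_load = D_maint·R ≈ 562 × 1.55716 ≈ 875.12 mg.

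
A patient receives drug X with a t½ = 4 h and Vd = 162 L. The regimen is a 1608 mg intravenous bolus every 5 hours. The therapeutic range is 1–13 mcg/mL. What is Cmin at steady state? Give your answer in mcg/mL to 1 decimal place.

7.2 mcg/mL

k = ln2/t½ = ln2/4 ≈ 0.173287 h⁻¹; fraction remaining f = e^(−kτ) = e^(−0.173287×5) ≈ 0.4204.
Accumulation ratio R = 1/(1 − f) ≈ 1/0.5796 ≈ 1.7253.
Each bolus raises the concentration by D/Vd = 1608/162 ≈ 9.926 mcg/mL.
Steady-state peak Cmax,ss = C₀·R ≈ 9.926 × 1.7253 ≈ 17.125 mcg/mL.
One interval later, Cmin,ss = Cmax,ss·e^(−kτ) ≈ 17.125 × 0.4204 ≈ 7.199 mcg/mL.
Trough 7.2 mcg/mL vs MEC 1 mcg/mL: adequate.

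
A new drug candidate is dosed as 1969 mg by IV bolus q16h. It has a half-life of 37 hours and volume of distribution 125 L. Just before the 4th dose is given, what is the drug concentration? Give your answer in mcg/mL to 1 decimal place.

26.7 mcg/mL

f = (1/2)^(τ/t½) = (1/2)^(16/37) ≈ 0.7410.
C₀ = D/Vd = 1969/125 ≈ 15.752 mcg/mL.
Before the 4th dose, 3 doses have been given. Superposition: Cmin = C₀·(f + f² + … + f^3).
≈ 15.752 × (0.7410 + 0.5491 + 0.4069) ≈ 15.752 × 1.6970 ≈ 26.731 mcg/mL.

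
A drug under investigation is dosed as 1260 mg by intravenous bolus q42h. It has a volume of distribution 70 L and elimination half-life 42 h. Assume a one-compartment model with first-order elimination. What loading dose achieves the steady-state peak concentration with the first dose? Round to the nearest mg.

f = (1/2)^(42/42) ≈ 0.500000; accumulation ratio R = 1/(1−f) ≈ 2.00000.
Loading dose to hit Cmax,ss on first dose: D_load = D_maint·R ≈ 1260 × 2.00000 ≈ 2520.00 mg.

2520 mg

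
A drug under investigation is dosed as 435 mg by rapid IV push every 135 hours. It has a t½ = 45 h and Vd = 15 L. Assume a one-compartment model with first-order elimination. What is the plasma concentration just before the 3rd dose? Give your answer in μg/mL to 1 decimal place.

f = (1/2)^(τ/t½) = (1/2)^(135/45) ≈ 0.1250.
C₀ = D/Vd = 435/15 ≈ 29.000 μg/mL.
Before the 3rd dose, 2 doses have been given. Superposition: Cmin = C₀·(f + f²).
≈ 29.000 × (0.1250 + 0.0156) ≈ 29.000 × 0.1406 ≈ 4.077 μg/mL.

4.1 μg/mL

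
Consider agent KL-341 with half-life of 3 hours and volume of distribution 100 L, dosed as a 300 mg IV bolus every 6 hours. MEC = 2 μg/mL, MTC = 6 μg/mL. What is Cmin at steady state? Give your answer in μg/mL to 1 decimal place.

1.0 μg/mL

The dosing interval is 2 half-lives, so f = 2^(−2) = 0.25.
At steady state, R = 1/(1 − 0.25) = 4/3.
Single-dose peak C₀ = D/Vd = 300/100 = 3 μg/mL.
Steady-state peak Cmax,ss = C₀·R = 3 × 4/3 ≈ 4.000 μg/mL.
Steady-state trough Cmin,ss = Cmax,ss·f ≈ 4.000 × 0.25 ≈ 1.000 μg/mL.
Trough 1.0 μg/mL vs MEC 2 μg/mL: subtherapeutic.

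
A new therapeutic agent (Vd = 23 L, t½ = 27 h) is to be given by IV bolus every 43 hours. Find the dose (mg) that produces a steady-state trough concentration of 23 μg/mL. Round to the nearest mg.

1066 mg

τ/t½ = 43/27 ≈ 1.5926, so f = (1/2)^(43/27) ≈ 0.331575.
Cmin,ss = (D/Vd)·f/(1−f), so D = Cmin,ss·Vd·(1−f)/f.
D = 23 × 23 × (1−f)/f ≈ 23 × 23 × 2.01591 ≈ 1066.42 mg.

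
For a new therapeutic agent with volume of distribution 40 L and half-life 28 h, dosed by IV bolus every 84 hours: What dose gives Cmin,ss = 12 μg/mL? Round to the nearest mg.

3360 mg

τ/t½ = 84/28 ≈ 3, so f = (1/2)^(84/28) ≈ 0.125000.
Cmin,ss = (D/Vd)·f/(1−f), so D = Cmin,ss·Vd·(1−f)/f.
D = 12 × 40 × (1−f)/f ≈ 12 × 40 × 7.00000 ≈ 3360.00 mg.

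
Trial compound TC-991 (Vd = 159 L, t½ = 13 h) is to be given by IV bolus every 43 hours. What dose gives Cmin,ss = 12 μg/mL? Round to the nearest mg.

16985 mg

τ/t½ = 43/13 ≈ 3.3077, so f = (1/2)^(43/13) ≈ 0.100992.
Cmin,ss = (D/Vd)·f/(1−f), so D = Cmin,ss·Vd·(1−f)/f.
D = 12 × 159 × (1−f)/f ≈ 12 × 159 × 8.90177 ≈ 16984.58 mg.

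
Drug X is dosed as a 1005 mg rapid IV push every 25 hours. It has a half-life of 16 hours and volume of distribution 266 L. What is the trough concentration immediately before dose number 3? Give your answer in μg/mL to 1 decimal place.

f = (1/2)^(τ/t½) = (1/2)^(25/16) ≈ 0.3386.
C₀ = D/Vd = 1005/266 ≈ 3.778 μg/mL.
Before the 3rd dose, 2 doses have been given. Superposition: Cmin = C₀·(f + f²).
≈ 3.778 × (0.3386 + 0.1146) ≈ 3.778 × 0.4532 ≈ 1.712 μg/mL.

1.7 μg/mL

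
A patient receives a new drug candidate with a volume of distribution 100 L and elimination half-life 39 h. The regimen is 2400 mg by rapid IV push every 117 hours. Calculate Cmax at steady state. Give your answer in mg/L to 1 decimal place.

27.4 mg/L

τ = 117 h = 3 half-lives, so f = (1/2)^3 = 0.125.
Accumulation ratio R = 1/(1 − f) = 1/0.875 = 8/7.
Single-dose peak C₀ = D/Vd = 2400/100 = 24 mg/L.
Steady-state peak Cmax,ss = C₀·R = 24 × 8/7 ≈ 27.429 mg/L.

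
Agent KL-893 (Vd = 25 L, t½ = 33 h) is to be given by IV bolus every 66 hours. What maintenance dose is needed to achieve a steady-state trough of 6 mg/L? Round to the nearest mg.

τ/t½ = 66/33 ≈ 2, so f = (1/2)^(66/33) ≈ 0.250000.
Cmin,ss = (D/Vd)·f/(1−f), so D = Cmin,ss·Vd·(1−f)/f.
D = 6 × 25 × (1−f)/f ≈ 6 × 25 × 3.00000 ≈ 450.00 mg.

450 mg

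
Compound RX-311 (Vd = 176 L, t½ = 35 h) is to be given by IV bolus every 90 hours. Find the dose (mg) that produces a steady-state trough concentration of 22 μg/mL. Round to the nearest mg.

19143 mg

τ/t½ = 90/35 ≈ 2.5714, so f = (1/2)^(90/35) ≈ 0.168238.
Cmin,ss = (D/Vd)·f/(1−f), so D = Cmin,ss·Vd·(1−f)/f.
D = 22 × 176 × (1−f)/f ≈ 22 × 176 × 4.94396 ≈ 19143.01 mg.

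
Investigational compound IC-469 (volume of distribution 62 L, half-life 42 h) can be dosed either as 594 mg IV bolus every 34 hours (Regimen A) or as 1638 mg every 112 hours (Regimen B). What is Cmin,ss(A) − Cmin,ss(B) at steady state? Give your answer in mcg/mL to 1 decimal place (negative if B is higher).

Regimen A: f = (1/2)^(34/42) ≈ 0.5706; Cmin,ss = (594/62)·f/(1−f) ≈ 12.731 mcg/mL.
Regimen B: f = (1/2)^(112/42) ≈ 0.1575; Cmin,ss = (1638/62)·f/(1−f) ≈ 4.939 mcg/mL.
Difference ≈ 12.731 − 4.939 ≈ 7.792 mcg/mL.

7.8 mcg/mL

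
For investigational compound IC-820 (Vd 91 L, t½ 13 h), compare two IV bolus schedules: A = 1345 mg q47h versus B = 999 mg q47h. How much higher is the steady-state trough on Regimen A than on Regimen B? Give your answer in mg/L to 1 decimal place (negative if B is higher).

Regimen A: f = (1/2)^(47/13) ≈ 0.0816; Cmin,ss = (1345/91)·f/(1−f) ≈ 1.313 mg/L.
Regimen B: f = (1/2)^(47/13) ≈ 0.0816; Cmin,ss = (999/91)·f/(1−f) ≈ 0.975 mg/L.
Difference ≈ 1.313 − 0.975 ≈ 0.338 mg/L.

0.3 mg/L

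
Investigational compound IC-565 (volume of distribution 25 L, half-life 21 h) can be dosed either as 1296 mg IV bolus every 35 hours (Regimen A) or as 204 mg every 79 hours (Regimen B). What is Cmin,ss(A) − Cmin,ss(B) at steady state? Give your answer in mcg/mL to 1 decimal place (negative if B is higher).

Regimen A: f = (1/2)^(35/21) ≈ 0.3150; Cmin,ss = (1296/25)·f/(1−f) ≈ 23.839 mcg/mL.
Regimen B: f = (1/2)^(79/21) ≈ 0.0737; Cmin,ss = (204/25)·f/(1−f) ≈ 0.649 mcg/mL.
Difference ≈ 23.839 − 0.649 ≈ 23.190 mcg/mL.

23.2 mcg/mL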